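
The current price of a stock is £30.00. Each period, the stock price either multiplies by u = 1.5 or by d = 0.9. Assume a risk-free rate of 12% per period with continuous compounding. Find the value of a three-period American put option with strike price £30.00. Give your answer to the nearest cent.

£1.73

Risk-neutral probability p = (e^0.12 − 0.9)/(1.5 − 0.9) = 0.2275/0.6000 = 0.3792
Terminal stock prices: S_uuu = 101.2, S_uud = 60.75, S_udd = 36.45, S_ddd = 21.87
Terminal payoffs (K − S): max(-71.25, 0) = 0, max(-30.75, 0) = 0, max(-6.45, 0) = 0, max(8.13, 0) = 8.13
Node uu (S = 67.5): continuation = e^(−0.12)·[0.3792·0.0000 + 0.6208·0.0000] = 0.0000; exercise value = 0.0000 ≤ continuation, so V_uu = 0.0000
Node ud (S = 40.5): continuation = e^(−0.12)·[0.3792·0.0000 + 0.6208·0.0000] = 0.0000; exercise value = 0.0000 ≤ continuation, so V_ud = 0.0000
Node dd (S = 24.3): continuation = e^(−0.12)·[0.3792·0.0000 + 0.6208·8.1300] = 4.4767; exercise value = 5.7000 > continuation, so V_dd = 5.7000 (exercise)
Node u (S = 45): continuation = e^(−0.12)·[0.3792·0.0000 + 0.6208·0.0000] = 0.0000; exercise value = 0.0000 ≤ continuation, so V_u = 0.0000
Node d (S = 27): continuation = e^(−0.12)·[0.3792·0.0000 + 0.6208·5.7000] = 3.1386; exercise value = 3.0000 ≤ continuation, so V_d = 3.1386
Node 0 (S = 30): continuation = e^(−0.12)·[0.3792·0.0000 + 0.6208·3.1386] = 1.7282; exercise value = 0.0000 ≤ continuation, so V_0 = 1.7282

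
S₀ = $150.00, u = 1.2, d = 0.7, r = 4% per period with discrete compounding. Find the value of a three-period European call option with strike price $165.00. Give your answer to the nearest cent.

$26.33

Risk-neutral probability p = (1 + 0.04 − 0.7)/(1.2 − 0.7) = 0.3400/0.5000 = 0.6800
Terminal stock prices: S_uuu = 259.2, S_uud = 151.2, S_udd = 88.2, S_ddd = 51.45
Terminal payoffs (S − K): max(94.2, 0) = 94.2, max(-13.8, 0) = 0, max(-76.8, 0) = 0, max(-113.6, 0) = 0
Node uu (S = 216): V_uu = 1/1.04·[0.6800·94.2000 + 0.3200·0.0000] = 61.5923
Node ud (S = 126): V_ud = 1/1.04·[0.6800·0.0000 + 0.3200·0.0000] = 0.0000
Node dd (S = 73.5): V_dd = 1/1.04·[0.6800·0.0000 + 0.3200·0.0000] = 0.0000
Node u (S = 180): V_u = 1/1.04·[0.6800·61.5923 + 0.3200·0.0000] = 40.2719
Node d (S = 105): V_d = 1/1.04·[0.6800·0.0000 + 0.3200·0.0000] = 0.0000
Node 0 (S = 150): V_0 = 1/1.04·[0.6800·40.2719 + 0.3200·0.0000] = 26.3316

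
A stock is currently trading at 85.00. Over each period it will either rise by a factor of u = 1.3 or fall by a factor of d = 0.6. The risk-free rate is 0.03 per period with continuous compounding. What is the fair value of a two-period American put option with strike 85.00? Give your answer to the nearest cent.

16.88

Risk-neutral probability p = (e^0.03 − 0.6)/(1.3 − 0.6) = 0.4305/0.7000 = 0.6149
Terminal stock prices: S_uu = 143.7, S_ud = 66.3, S_dd = 30.6
Terminal payoffs (K − S): max(-58.65, 0) = 0, max(18.7, 0) = 18.7, max(54.4, 0) = 54.4
Node u (S = 110.5): continuation = e^(−0.03)·[0.6149·0.0000 + 0.3851·18.7000] = 6.9879; exercise value = 0.0000 ≤ continuation, so V_u = 6.9879
Node d (S = 51): continuation = e^(−0.03)·[0.6149·18.7000 + 0.3851·54.4000] = 31.4879; exercise value = 34.0000 > continuation, so V_d = 34.0000 (exercise)
Node 0 (S = 85): continuation = e^(−0.03)·[0.6149·6.9879 + 0.3851·34.0000] = 16.8754; exercise value = 0.0000 ≤ continuation, so V_0 = 16.8754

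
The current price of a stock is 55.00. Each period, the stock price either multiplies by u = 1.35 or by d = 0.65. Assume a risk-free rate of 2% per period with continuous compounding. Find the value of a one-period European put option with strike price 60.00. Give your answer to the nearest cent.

Risk-neutral probability p = (e^0.02 − 0.65)/(1.35 − 0.65) = 0.3702/0.7000 = 0.5289
Terminal stock prices: S_u = 74.25, S_d = 35.75
Terminal payoffs (K − S): max(-14.25, 0) = 0, max(24.25, 0) = 24.25
Node 0 (S = 55): V_0 = e^(−0.02)·[0.5289·0.0000 + 0.4711·24.2500] = 11.1989

11.20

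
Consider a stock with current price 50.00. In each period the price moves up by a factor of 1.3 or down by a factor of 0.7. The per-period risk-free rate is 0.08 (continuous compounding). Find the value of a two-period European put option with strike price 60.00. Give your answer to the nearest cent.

Risk-neutral probability p = (e^0.08 − 0.7)/(1.3 − 0.7) = 0.3833/0.6000 = 0.6388
Terminal stock prices: S_uu = 84.5, S_ud = 45.5, S_dd = 24.5
Terminal payoffs (K − S): max(-24.5, 0) = 0, max(14.5, 0) = 14.5, max(35.5, 0) = 35.5
Node u (S = 65): V_u = e^(−0.08)·[0.6388·0.0000 + 0.3612·14.5000] = 4.8346
Node d (S = 35): V_d = e^(−0.08)·[0.6388·14.5000 + 0.3612·35.5000] = 20.3870
Node 0 (S = 50): V_0 = e^(−0.08)·[0.6388·4.8346 + 0.3612·20.3870] = 9.6483

9.65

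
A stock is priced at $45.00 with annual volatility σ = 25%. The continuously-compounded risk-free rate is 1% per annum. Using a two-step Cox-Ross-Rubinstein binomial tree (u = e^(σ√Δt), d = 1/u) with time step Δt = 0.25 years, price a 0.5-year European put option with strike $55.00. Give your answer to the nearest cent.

CRR parameters: u = e^(σ√Δt) = e^(0.25·√0.25) = 1.1331, d = 1/u = 0.8825
Per-period rate: rΔt = 0.01·0.25 = 0.0025, so R = e^0.0025 = 1.0025
Risk-neutral probability p = (e^0.0025 − 0.8825)/(1.1331 − 0.8825) = 0.1200/0.2507 = 0.4788
Terminal stock prices: S_uu = 57.78, S_ud = 45, S_dd = 35.05
Terminal payoffs (K − S): max(-2.781, 0) = 0, max(10, 0) = 10, max(19.95, 0) = 19.95
Node u (S = 50.99): V_u = e^(−0.0025)·[0.4788·0.0000 + 0.5212·10.0000] = 5.1992
Node d (S = 39.71): V_d = e^(−0.0025)·[0.4788·10.0000 + 0.5212·19.9540] = 15.1503
Node 0 (S = 45): V_0 = e^(−0.0025)·[0.4788·5.1992 + 0.5212·15.1503] = 10.3600

$10.36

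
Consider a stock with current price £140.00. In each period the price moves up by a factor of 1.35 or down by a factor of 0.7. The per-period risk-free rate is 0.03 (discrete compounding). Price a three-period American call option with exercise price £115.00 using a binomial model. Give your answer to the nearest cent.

£49.64

Risk-neutral probability p = (1 + 0.03 − 0.7)/(1.35 − 0.7) = 0.3300/0.6500 = 0.5077
Terminal stock prices: S_uuu = 344.5, S_uud = 178.6, S_udd = 92.61, S_ddd = 48.02
Terminal payoffs (S − K): max(229.5, 0) = 229.5, max(63.61, 0) = 63.61, max(-22.39, 0) = 0, max(-66.98, 0) = 0
Node uu (S = 255.2): continuation = 1/1.03·[0.5077·229.4525 + 0.4923·63.6050] = 143.4995; exercise value = 140.1500 ≤ continuation, so V_uu = 143.4995
Node ud (S = 132.3): continuation = 1/1.03·[0.5077·63.6050 + 0.4923·0.0000] = 31.3512; exercise value = 17.3000 ≤ continuation, so V_ud = 31.3512
Node dd (S = 68.6): continuation = 1/1.03·[0.5077·0.0000 + 0.4923·0.0000] = 0.0000; exercise value = 0.0000 ≤ continuation, so V_dd = 0.0000
Node u (S = 189): continuation = 1/1.03·[0.5077·143.4995 + 0.4923·31.3512] = 85.7166; exercise value = 74.0000 ≤ continuation, so V_u = 85.7166
Node d (S = 98): continuation = 1/1.03·[0.5077·31.3512 + 0.4923·0.0000] = 15.4532; exercise value = 0.0000 ≤ continuation, so V_d = 15.4532
Node 0 (S = 140): continuation = 1/1.03·[0.5077·85.7166 + 0.4923·15.4532] = 49.6363; exercise value = 25.0000 ≤ continuation, so V_0 = 49.6363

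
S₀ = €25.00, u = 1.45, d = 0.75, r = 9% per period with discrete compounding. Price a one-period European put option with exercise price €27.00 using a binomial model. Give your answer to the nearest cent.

€3.89

Risk-neutral probability p = (1 + 0.09 − 0.75)/(1.45 − 0.75) = 0.3400/0.7000 = 0.4857
Terminal stock prices: S_u = 36.25, S_d = 18.75
Terminal payoffs (K − S): max(-9.25, 0) = 0, max(8.25, 0) = 8.25
Node 0 (S = 25): V_0 = 1/1.09·[0.4857·0.0000 + 0.5143·8.2500] = 3.8925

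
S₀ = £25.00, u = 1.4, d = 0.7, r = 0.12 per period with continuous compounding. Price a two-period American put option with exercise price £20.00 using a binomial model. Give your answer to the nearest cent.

£0.92

Risk-neutral probability p = (e^0.12 − 0.7)/(1.4 − 0.7) = 0.4275/0.7000 = 0.6107
Terminal stock prices: S_uu = 49, S_ud = 24.5, S_dd = 12.25
Terminal payoffs (K − S): max(-29, 0) = 0, max(-4.5, 0) = 0, max(7.75, 0) = 7.75
Node u (S = 35): continuation = e^(−0.12)·[0.6107·0.0000 + 0.3893·0.0000] = 0.0000; exercise value = 0.0000 ≤ continuation, so V_u = 0.0000
Node d (S = 17.5): continuation = e^(−0.12)·[0.6107·0.0000 + 0.3893·7.7500] = 2.6758; exercise value = 2.5000 ≤ continuation, so V_d = 2.6758
Node 0 (S = 25): continuation = e^(−0.12)·[0.6107·0.0000 + 0.3893·2.6758] = 0.9239; exercise value = 0.0000 ≤ continuation, so V_0 = 0.9239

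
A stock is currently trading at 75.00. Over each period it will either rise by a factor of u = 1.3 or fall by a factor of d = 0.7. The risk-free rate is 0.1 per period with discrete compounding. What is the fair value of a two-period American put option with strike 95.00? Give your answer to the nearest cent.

20.00

Risk-neutral probability p = (1 + 0.1 − 0.7)/(1.3 − 0.7) = 0.4000/0.6000 = 0.6667
Terminal stock prices: S_uu = 126.8, S_ud = 68.25, S_dd = 36.75
Terminal payoffs (K − S): max(-31.75, 0) = 0, max(26.75, 0) = 26.75, max(58.25, 0) = 58.25
Node u (S = 97.5): continuation = 1/1.1·[0.6667·0.0000 + 0.3333·26.7500] = 8.1061; exercise value = 0.0000 ≤ continuation, so V_u = 8.1061
Node d (S = 52.5): continuation = 1/1.1·[0.6667·26.7500 + 0.3333·58.2500] = 33.8636; exercise value = 42.5000 > continuation, so V_d = 42.5000 (exercise)
Node 0 (S = 75): continuation = 1/1.1·[0.6667·8.1061 + 0.3333·42.5000] = 17.7916; exercise value = 20.0000 > continuation, so V_0 = 20.0000 (exercise)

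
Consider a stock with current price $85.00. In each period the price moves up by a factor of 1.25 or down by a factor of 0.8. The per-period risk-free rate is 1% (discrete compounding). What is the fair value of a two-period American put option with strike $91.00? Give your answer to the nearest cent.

Risk-neutral probability p = (1 + 0.01 − 0.8)/(1.25 − 0.8) = 0.2100/0.4500 = 0.4667
Terminal stock prices: S_uu = 132.8, S_ud = 85, S_dd = 54.4
Terminal payoffs (K − S): max(-41.81, 0) = 0, max(6, 0) = 6, max(36.6, 0) = 36.6
Node u (S = 106.2): continuation = 1/1.01·[0.4667·0.0000 + 0.5333·6.0000] = 3.1683; exercise value = 0.0000 ≤ continuation, so V_u = 3.1683
Node d (S = 68): continuation = 1/1.01·[0.4667·6.0000 + 0.5333·36.6000] = 22.0990; exercise value = 23.0000 > continuation, so V_d = 23.0000 (exercise)
Node 0 (S = 85): continuation = 1/1.01·[0.4667·3.1683 + 0.5333·23.0000] = 13.6091; exercise value = 6.0000 ≤ continuation, so V_0 = 13.6091

$13.61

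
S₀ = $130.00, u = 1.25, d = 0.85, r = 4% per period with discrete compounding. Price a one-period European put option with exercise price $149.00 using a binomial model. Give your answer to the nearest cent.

Risk-neutral probability p = (1 + 0.04 − 0.85)/(1.25 − 0.85) = 0.1900/0.4000 = 0.4750
Terminal stock prices: S_u = 162.5, S_d = 110.5
Terminal payoffs (K − S): max(-13.5, 0) = 0, max(38.5, 0) = 38.5
Node 0 (S = 130): V_0 = 1/1.04·[0.4750·0.0000 + 0.5250·38.5000] = 19.4351

$19.44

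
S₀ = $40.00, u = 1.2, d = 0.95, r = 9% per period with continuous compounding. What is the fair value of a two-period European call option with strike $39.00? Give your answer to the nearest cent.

Risk-neutral probability p = (e^0.09 − 0.95)/(1.2 − 0.95) = 0.1442/0.2500 = 0.5767
Terminal stock prices: S_uu = 57.6, S_ud = 45.6, S_dd = 36.1
Terminal payoffs (S − K): max(18.6, 0) = 18.6, max(6.6, 0) = 6.6, max(-2.9, 0) = 0
Node u (S = 48): V_u = e^(−0.09)·[0.5767·18.6000 + 0.4233·6.6000] = 12.3567
Node d (S = 38): V_d = e^(−0.09)·[0.5767·6.6000 + 0.4233·0.0000] = 3.4786
Node 0 (S = 40): V_0 = e^(−0.09)·[0.5767·12.3567 + 0.4233·3.4786] = 7.8585

$7.86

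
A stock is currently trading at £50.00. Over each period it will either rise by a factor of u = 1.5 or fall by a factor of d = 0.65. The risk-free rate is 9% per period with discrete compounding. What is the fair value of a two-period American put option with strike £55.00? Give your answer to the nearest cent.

Risk-neutral probability p = (1 + 0.09 − 0.65)/(1.5 − 0.65) = 0.4400/0.8500 = 0.5176
Terminal stock prices: S_uu = 112.5, S_ud = 48.75, S_dd = 21.13
Terminal payoffs (K − S): max(-57.5, 0) = 0, max(6.25, 0) = 6.25, max(33.88, 0) = 33.88
Node u (S = 75): continuation = 1/1.09·[0.5176·0.0000 + 0.4824·6.2500] = 2.7658; exercise value = 0.0000 ≤ continuation, so V_u = 2.7658
Node d (S = 32.5): continuation = 1/1.09·[0.5176·6.2500 + 0.4824·33.8750] = 17.9587; exercise value = 22.5000 > continuation, so V_d = 22.5000 (exercise)
Node 0 (S = 50): continuation = 1/1.09·[0.5176·2.7658 + 0.4824·22.5000] = 11.2703; exercise value = 5.0000 ≤ continuation, so V_0 = 11.2703

£11.27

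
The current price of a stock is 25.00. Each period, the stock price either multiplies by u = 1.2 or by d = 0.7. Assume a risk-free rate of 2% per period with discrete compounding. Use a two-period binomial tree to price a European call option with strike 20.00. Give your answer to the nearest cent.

6.74

Risk-neutral probability p = (1 + 0.02 − 0.7)/(1.2 − 0.7) = 0.3200/0.5000 = 0.6400
Terminal stock prices: S_uu = 36, S_ud = 21, S_dd = 12.25
Terminal payoffs (S − K): max(16, 0) = 16, max(1, 0) = 1, max(-7.75, 0) = 0
Node u (S = 30): V_u = 1/1.02·[0.6400·16.0000 + 0.3600·1.0000] = 10.3922
Node d (S = 17.5): V_d = 1/1.02·[0.6400·1.0000 + 0.3600·0.0000] = 0.6275
Node 0 (S = 25): V_0 = 1/1.02·[0.6400·10.3922 + 0.3600·0.6275] = 6.7420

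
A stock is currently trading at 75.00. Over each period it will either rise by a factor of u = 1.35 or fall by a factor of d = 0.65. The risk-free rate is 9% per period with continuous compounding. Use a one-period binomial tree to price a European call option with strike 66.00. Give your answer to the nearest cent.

Risk-neutral probability p = (e^0.09 − 0.65)/(1.35 − 0.65) = 0.4442/0.7000 = 0.6345
Terminal stock prices: S_u = 101.2, S_d = 48.75
Terminal payoffs (S − K): max(35.25, 0) = 35.25, max(-17.25, 0) = 0
Node 0 (S = 75): V_0 = e^(−0.09)·[0.6345·35.2500 + 0.3655·0.0000] = 20.4422

20.44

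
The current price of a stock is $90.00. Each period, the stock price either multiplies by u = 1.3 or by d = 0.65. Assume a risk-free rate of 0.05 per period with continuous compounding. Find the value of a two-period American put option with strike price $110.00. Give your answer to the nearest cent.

$26.00

Risk-neutral probability p = (e^0.05 − 0.65)/(1.3 − 0.65) = 0.4013/0.6500 = 0.6173
Terminal stock prices: S_uu = 152.1, S_ud = 76.05, S_dd = 38.03
Terminal payoffs (K − S): max(-42.1, 0) = 0, max(33.95, 0) = 33.95, max(71.97, 0) = 71.97
Node u (S = 117): continuation = e^(−0.05)·[0.6173·0.0000 + 0.3827·33.9500] = 12.3577; exercise value = 0.0000 ≤ continuation, so V_u = 12.3577
Node d (S = 58.5): continuation = e^(−0.05)·[0.6173·33.9500 + 0.3827·71.9750] = 46.1352; exercise value = 51.5000 > continuation, so V_d = 51.5000 (exercise)
Node 0 (S = 90): continuation = e^(−0.05)·[0.6173·12.3577 + 0.3827·51.5000] = 26.0027; exercise value = 20.0000 ≤ continuation, so V_0 = 26.0027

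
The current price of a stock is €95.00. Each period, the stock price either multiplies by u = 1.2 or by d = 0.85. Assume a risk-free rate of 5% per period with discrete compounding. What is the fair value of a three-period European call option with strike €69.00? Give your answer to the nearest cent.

Risk-neutral probability p = (1 + 0.05 − 0.85)/(1.2 − 0.85) = 0.2000/0.3500 = 0.5714
Terminal stock prices: S_uuu = 164.2, S_uud = 116.3, S_udd = 82.36, S_ddd = 58.34
Terminal payoffs (S − K): max(95.16, 0) = 95.16, max(47.28, 0) = 47.28, max(13.36, 0) = 13.36, max(-10.66, 0) = 0
Node uu (S = 136.8): V_uu = 1/1.05·[0.5714·95.1600 + 0.4286·47.2800] = 71.0857
Node ud (S = 96.9): V_ud = 1/1.05·[0.5714·47.2800 + 0.4286·13.3650] = 31.1857
Node dd (S = 68.64): V_dd = 1/1.05·[0.5714·13.3650 + 0.4286·0.0000] = 7.2735
Node u (S = 114): V_u = 1/1.05·[0.5714·71.0857 + 0.4286·31.1857] = 51.4150
Node d (S = 80.75): V_d = 1/1.05·[0.5714·31.1857 + 0.4286·7.2735] = 19.9406
Node 0 (S = 95): V_0 = 1/1.05·[0.5714·51.4150 + 0.4286·19.9406] = 36.1199

€36.12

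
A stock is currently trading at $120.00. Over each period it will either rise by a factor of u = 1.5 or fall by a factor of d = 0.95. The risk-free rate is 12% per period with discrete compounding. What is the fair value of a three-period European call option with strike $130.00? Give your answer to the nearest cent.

Risk-neutral probability p = (1 + 0.12 − 0.95)/(1.5 − 0.95) = 0.1700/0.5500 = 0.3091
Terminal stock prices: S_uuu = 405, S_uud = 256.5, S_udd = 162.4, S_ddd = 102.9
Terminal payoffs (S − K): max(275, 0) = 275, max(126.5, 0) = 126.5, max(32.45, 0) = 32.45, max(-27.12, 0) = 0
Node uu (S = 270): V_uu = 1/1.12·[0.3091·275.0000 + 0.6909·126.5000] = 153.9286
Node ud (S = 171): V_ud = 1/1.12·[0.3091·126.5000 + 0.6909·32.4500] = 54.9286
Node dd (S = 108.3): V_dd = 1/1.12·[0.3091·32.4500 + 0.6909·0.0000] = 8.9554
Node u (S = 180): V_u = 1/1.12·[0.3091·153.9286 + 0.6909·54.9286] = 76.3648
Node d (S = 114): V_d = 1/1.12·[0.3091·54.9286 + 0.6909·8.9554] = 20.6833
Node 0 (S = 120): V_0 = 1/1.12·[0.3091·76.3648 + 0.6909·20.6833] = 33.8339

$33.83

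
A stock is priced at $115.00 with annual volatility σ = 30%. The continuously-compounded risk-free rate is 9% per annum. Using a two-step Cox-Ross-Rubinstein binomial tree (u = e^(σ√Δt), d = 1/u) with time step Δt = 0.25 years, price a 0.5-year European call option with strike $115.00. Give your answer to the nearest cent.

CRR parameters: u = e^(σ√Δt) = e^(0.3·√0.25) = 1.1618, d = 1/u = 0.8607
Per-period rate: rΔt = 0.09·0.25 = 0.0225, so R = e^0.0225 = 1.0228
Risk-neutral probability p = (e^0.0225 − 0.8607)/(1.1618 − 0.8607) = 0.1620/0.3011 = 0.5381
Terminal stock prices: S_uu = 155.2, S_ud = 115, S_dd = 85.19
Terminal payoffs (S − K): max(40.23, 0) = 40.23, max(0, 0) = 0, max(-29.81, 0) = 0
Node u (S = 133.6): V_u = e^(−0.0225)·[0.5381·40.2338 + 0.4619·0.0000] = 21.1695
Node d (S = 98.98): V_d = e^(−0.0225)·[0.5381·0.0000 + 0.4619·0.0000] = 0.0000
Node 0 (S = 115): V_0 = e^(−0.0225)·[0.5381·21.1695 + 0.4619·0.0000] = 11.1386

$11.14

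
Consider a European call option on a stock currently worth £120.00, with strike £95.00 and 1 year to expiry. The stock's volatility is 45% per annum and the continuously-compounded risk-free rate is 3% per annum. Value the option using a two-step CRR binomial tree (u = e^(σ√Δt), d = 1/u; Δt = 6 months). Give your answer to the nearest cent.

CRR parameters: u = e^(σ√Δt) = e^(0.45·√0.5) = 1.3746, d = 1/u = 0.7275
Per-period rate: rΔt = 0.03·0.5 = 0.015, so R = e^0.015 = 1.0151
Risk-neutral probability p = (e^0.015 − 0.7275)/(1.3746 − 0.7275) = 0.2877/0.6472 = 0.4445
Terminal stock prices: S_uu = 226.8, S_ud = 120, S_dd = 63.5
Terminal payoffs (S − K): max(131.8, 0) = 131.8, max(25, 0) = 25, max(-31.5, 0) = 0
Node u (S = 165): V_u = e^(−0.015)·[0.4445·131.7590 + 0.5555·25.0000] = 71.3722
Node d (S = 87.3): V_d = e^(−0.015)·[0.4445·25.0000 + 0.5555·0.0000] = 10.9462
Node 0 (S = 120): V_0 = e^(−0.015)·[0.4445·71.3722 + 0.5555·10.9462] = 37.2407

£37.24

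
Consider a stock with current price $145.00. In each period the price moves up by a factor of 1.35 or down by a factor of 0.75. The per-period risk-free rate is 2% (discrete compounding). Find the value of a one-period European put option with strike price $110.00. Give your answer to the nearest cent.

$0.67

Risk-neutral probability p = (1 + 0.02 − 0.75)/(1.35 − 0.75) = 0.2700/0.6000 = 0.4500
Terminal stock prices: S_u = 195.8, S_d = 108.8
Terminal payoffs (K − S): max(-85.75, 0) = 0, max(1.25, 0) = 1.25
Node 0 (S = 145): V_0 = 1/1.02·[0.4500·0.0000 + 0.5500·1.2500] = 0.6740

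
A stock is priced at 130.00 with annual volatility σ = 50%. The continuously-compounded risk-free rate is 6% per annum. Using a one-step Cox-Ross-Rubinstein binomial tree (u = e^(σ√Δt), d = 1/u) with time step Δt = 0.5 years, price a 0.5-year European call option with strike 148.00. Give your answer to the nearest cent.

CRR parameters: u = e^(σ√Δt) = e^(0.5·√0.5) = 1.4241, d = 1/u = 0.7022
Per-period rate: rΔt = 0.06·0.5 = 0.03, so R = e^0.03 = 1.0305
Risk-neutral probability p = (e^0.03 − 0.7022)/(1.4241 − 0.7022) = 0.3283/0.7219 = 0.4547
Terminal stock prices: S_u = 185.1, S_d = 91.28
Terminal payoffs (S − K): max(37.14, 0) = 37.14, max(-56.72, 0) = 0
Node 0 (S = 130): V_0 = e^(−0.03)·[0.4547·37.1355 + 0.5453·0.0000] = 16.3867

16.39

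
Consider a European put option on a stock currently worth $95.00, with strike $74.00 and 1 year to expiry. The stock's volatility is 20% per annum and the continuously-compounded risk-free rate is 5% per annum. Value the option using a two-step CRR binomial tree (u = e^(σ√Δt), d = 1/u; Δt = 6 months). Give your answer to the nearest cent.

$0.46

CRR parameters: u = e^(σ√Δt) = e^(0.2·√0.5) = 1.1519, d = 1/u = 0.8681
Per-period rate: rΔt = 0.05·0.5 = 0.025, so R = e^0.025 = 1.0253
Risk-neutral probability p = (e^0.025 − 0.8681)/(1.1519 − 0.8681) = 0.1572/0.2838 = 0.5539
Terminal stock prices: S_uu = 126.1, S_ud = 95, S_dd = 71.6
Terminal payoffs (K − S): max(-52.06, 0) = 0, max(-21, 0) = 0, max(2.404, 0) = 2.404
Node u (S = 109.4): V_u = e^(−0.025)·[0.5539·0.0000 + 0.4461·0.0000] = 0.0000
Node d (S = 82.47): V_d = e^(−0.025)·[0.5539·0.0000 + 0.4461·2.4044] = 1.0461
Node 0 (S = 95): V_0 = e^(−0.025)·[0.5539·0.0000 + 0.4461·1.0461] = 0.4551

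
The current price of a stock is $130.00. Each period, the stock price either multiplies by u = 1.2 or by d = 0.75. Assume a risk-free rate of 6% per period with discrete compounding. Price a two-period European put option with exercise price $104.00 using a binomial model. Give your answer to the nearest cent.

Risk-neutral probability p = (1 + 0.06 − 0.75)/(1.2 − 0.75) = 0.3100/0.4500 = 0.6889
Terminal stock prices: S_uu = 187.2, S_ud = 117, S_dd = 73.12
Terminal payoffs (K − S): max(-83.2, 0) = 0, max(-13, 0) = 0, max(30.88, 0) = 30.88
Node u (S = 156): V_u = 1/1.06·[0.6889·0.0000 + 0.3111·0.0000] = 0.0000
Node d (S = 97.5): V_d = 1/1.06·[0.6889·0.0000 + 0.3111·30.8750] = 9.0618
Node 0 (S = 130): V_0 = 1/1.06·[0.6889·0.0000 + 0.3111·9.0618] = 2.6597

$2.66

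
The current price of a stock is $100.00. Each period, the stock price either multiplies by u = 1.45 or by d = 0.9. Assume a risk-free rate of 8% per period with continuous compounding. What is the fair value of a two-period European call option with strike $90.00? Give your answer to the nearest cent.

$26.72

Risk-neutral probability p = (e^0.08 − 0.9)/(1.45 − 0.9) = 0.1833/0.5500 = 0.3332
Terminal stock prices: S_uu = 210.2, S_ud = 130.5, S_dd = 81
Terminal payoffs (S − K): max(120.2, 0) = 120.2, max(40.5, 0) = 40.5, max(-9, 0) = 0
Node u (S = 145): V_u = e^(−0.08)·[0.3332·120.2500 + 0.6668·40.5000] = 61.9195
Node d (S = 90): V_d = e^(−0.08)·[0.3332·40.5000 + 0.6668·0.0000] = 12.4589
Node 0 (S = 100): V_0 = e^(−0.08)·[0.3332·61.9195 + 0.6668·12.4589] = 26.7165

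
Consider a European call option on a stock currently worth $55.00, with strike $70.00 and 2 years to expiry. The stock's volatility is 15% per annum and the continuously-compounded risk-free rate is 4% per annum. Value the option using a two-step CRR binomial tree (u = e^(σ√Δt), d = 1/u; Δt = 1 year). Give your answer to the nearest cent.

CRR parameters: u = e^(σ√Δt) = e^(0.15·√1) = 1.1618, d = 1/u = 0.8607
Per-period rate: rΔt = 0.04·1 = 0.04, so R = e^0.04 = 1.0408
Risk-neutral probability p = (e^0.04 − 0.8607)/(1.1618 − 0.8607) = 0.1801/0.3011 = 0.5981
Terminal stock prices: S_uu = 74.24, S_ud = 55, S_dd = 40.75
Terminal payoffs (S − K): max(4.242, 0) = 4.242, max(-15, 0) = 0, max(-29.25, 0) = 0
Node u (S = 63.9): V_u = e^(−0.04)·[0.5981·4.2422 + 0.4019·0.0000] = 2.4378
Node d (S = 47.34): V_d = e^(−0.04)·[0.5981·0.0000 + 0.4019·0.0000] = 0.0000
Node 0 (S = 55): V_0 = e^(−0.04)·[0.5981·2.4378 + 0.4019·0.0000] = 1.4009

$1.40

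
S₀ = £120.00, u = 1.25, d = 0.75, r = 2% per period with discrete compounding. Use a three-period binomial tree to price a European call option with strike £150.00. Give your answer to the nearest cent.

Risk-neutral probability p = (1 + 0.02 − 0.75)/(1.25 − 0.75) = 0.2700/0.5000 = 0.5400
Terminal stock prices: S_uuu = 234.4, S_uud = 140.6, S_udd = 84.38, S_ddd = 50.62
Terminal payoffs (S − K): max(84.38, 0) = 84.38, max(-9.375, 0) = 0, max(-65.62, 0) = 0, max(-99.38, 0) = 0
Node uu (S = 187.5): V_uu = 1/1.02·[0.5400·84.3750 + 0.4600·0.0000] = 44.6691
Node ud (S = 112.5): V_ud = 1/1.02·[0.5400·0.0000 + 0.4600·0.0000] = 0.0000
Node dd (S = 67.5): V_dd = 1/1.02·[0.5400·0.0000 + 0.4600·0.0000] = 0.0000
Node u (S = 150): V_u = 1/1.02·[0.5400·44.6691 + 0.4600·0.0000] = 23.6484
Node d (S = 90): V_d = 1/1.02·[0.5400·0.0000 + 0.4600·0.0000] = 0.0000
Node 0 (S = 120): V_0 = 1/1.02·[0.5400·23.6484 + 0.4600·0.0000] = 12.5197

£12.52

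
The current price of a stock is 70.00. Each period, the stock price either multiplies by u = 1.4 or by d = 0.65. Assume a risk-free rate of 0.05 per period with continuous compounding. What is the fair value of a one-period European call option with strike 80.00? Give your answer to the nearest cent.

Risk-neutral probability p = (e^0.05 − 0.65)/(1.4 − 0.65) = 0.4013/0.7500 = 0.5350
Terminal stock prices: S_u = 98, S_d = 45.5
Terminal payoffs (S − K): max(18, 0) = 18, max(-34.5, 0) = 0
Node 0 (S = 70): V_0 = e^(−0.05)·[0.5350·18.0000 + 0.4650·0.0000] = 9.1608

9.16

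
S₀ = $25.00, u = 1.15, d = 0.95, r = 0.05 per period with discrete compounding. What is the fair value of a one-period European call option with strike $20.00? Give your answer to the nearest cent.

$5.95

Risk-neutral probability p = (1 + 0.05 − 0.95)/(1.15 − 0.95) = 0.1000/0.2000 = 0.5000
Terminal stock prices: S_u = 28.75, S_d = 23.75
Terminal payoffs (S − K): max(8.75, 0) = 8.75, max(3.75, 0) = 3.75
Node 0 (S = 25): V_0 = 1/1.05·[0.5000·8.7500 + 0.5000·3.7500] = 5.9524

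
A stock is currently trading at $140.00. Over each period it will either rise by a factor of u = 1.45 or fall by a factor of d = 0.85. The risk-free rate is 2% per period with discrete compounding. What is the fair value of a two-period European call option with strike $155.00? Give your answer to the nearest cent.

Risk-neutral probability p = (1 + 0.02 − 0.85)/(1.45 − 0.85) = 0.1700/0.6000 = 0.2833
Terminal stock prices: S_uu = 294.4, S_ud = 172.5, S_dd = 101.1
Terminal payoffs (S − K): max(139.4, 0) = 139.4, max(17.55, 0) = 17.55, max(-53.85, 0) = 0
Node u (S = 203): V_u = 1/1.02·[0.2833·139.3500 + 0.7167·17.5500] = 51.0392
Node d (S = 119): V_d = 1/1.02·[0.2833·17.5500 + 0.7167·0.0000] = 4.8750
Node 0 (S = 140): V_0 = 1/1.02·[0.2833·51.0392 + 0.7167·4.8750] = 17.6028

$17.60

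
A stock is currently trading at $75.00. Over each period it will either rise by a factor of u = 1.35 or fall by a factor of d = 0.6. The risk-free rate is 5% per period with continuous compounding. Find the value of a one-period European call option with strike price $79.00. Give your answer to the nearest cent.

$12.73

Risk-neutral probability p = (e^0.05 − 0.6)/(1.35 − 0.6) = 0.4513/0.7500 = 0.6017
Terminal stock prices: S_u = 101.2, S_d = 45
Terminal payoffs (S − K): max(22.25, 0) = 22.25, max(-34, 0) = 0
Node 0 (S = 75): V_0 = e^(−0.05)·[0.6017·22.2500 + 0.3983·0.0000] = 12.7348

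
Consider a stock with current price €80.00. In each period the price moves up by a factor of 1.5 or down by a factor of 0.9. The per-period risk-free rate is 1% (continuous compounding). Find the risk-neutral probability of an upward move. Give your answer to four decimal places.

Risk-neutral probability p = (e^0.01 − 0.9)/(1.5 − 0.9) = 0.1101/0.6000 = 0.1834

p = 0.1834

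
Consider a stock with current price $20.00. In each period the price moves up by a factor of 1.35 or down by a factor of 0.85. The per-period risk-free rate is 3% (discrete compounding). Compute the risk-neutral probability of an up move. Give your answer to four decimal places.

Risk-neutral probability p = (1 + 0.03 − 0.85)/(1.35 − 0.85) = 0.1800/0.5000 = 0.3600

p = 0.3600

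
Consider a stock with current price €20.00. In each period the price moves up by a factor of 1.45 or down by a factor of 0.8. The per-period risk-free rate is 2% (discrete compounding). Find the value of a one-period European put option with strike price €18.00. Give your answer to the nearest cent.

Risk-neutral probability p = (1 + 0.02 − 0.8)/(1.45 − 0.8) = 0.2200/0.6500 = 0.3385
Terminal stock prices: S_u = 29, S_d = 16
Terminal payoffs (K − S): max(-11, 0) = 0, max(2, 0) = 2
Node 0 (S = 20): V_0 = 1/1.02·[0.3385·0.0000 + 0.6615·2.0000] = 1.2971

€1.30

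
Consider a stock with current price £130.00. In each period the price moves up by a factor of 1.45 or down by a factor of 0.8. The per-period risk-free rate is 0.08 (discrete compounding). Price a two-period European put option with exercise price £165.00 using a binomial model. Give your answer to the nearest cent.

£28.69

Risk-neutral probability p = (1 + 0.08 − 0.8)/(1.45 − 0.8) = 0.2800/0.6500 = 0.4308
Terminal stock prices: S_uu = 273.3, S_ud = 150.8, S_dd = 83.2
Terminal payoffs (K − S): max(-108.3, 0) = 0, max(14.2, 0) = 14.2, max(81.8, 0) = 81.8
Node u (S = 188.5): V_u = 1/1.08·[0.4308·0.0000 + 0.5692·14.2000] = 7.4843
Node d (S = 104): V_d = 1/1.08·[0.4308·14.2000 + 0.5692·81.8000] = 48.7778
Node 0 (S = 130): V_0 = 1/1.08·[0.4308·7.4843 + 0.5692·48.7778] = 28.6943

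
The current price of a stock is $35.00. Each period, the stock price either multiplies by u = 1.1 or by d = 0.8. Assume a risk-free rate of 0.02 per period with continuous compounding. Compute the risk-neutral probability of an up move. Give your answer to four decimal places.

Risk-neutral probability p = (e^0.02 − 0.8)/(1.1 − 0.8) = 0.2202/0.3000 = 0.7340

p = 0.7340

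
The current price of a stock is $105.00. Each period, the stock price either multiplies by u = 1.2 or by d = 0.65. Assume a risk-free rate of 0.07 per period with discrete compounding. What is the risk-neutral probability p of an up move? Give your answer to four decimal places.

p = 0.7636

Risk-neutral probability p = (1 + 0.07 − 0.65)/(1.2 − 0.65) = 0.4200/0.5500 = 0.7636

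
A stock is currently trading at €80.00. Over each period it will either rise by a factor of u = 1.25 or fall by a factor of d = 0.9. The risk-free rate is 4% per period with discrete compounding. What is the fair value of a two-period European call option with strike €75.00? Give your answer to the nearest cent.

Risk-neutral probability p = (1 + 0.04 − 0.9)/(1.25 − 0.9) = 0.1400/0.3500 = 0.4000
Terminal stock prices: S_uu = 125, S_ud = 90, S_dd = 64.8
Terminal payoffs (S − K): max(50, 0) = 50, max(15, 0) = 15, max(-10.2, 0) = 0
Node u (S = 100): V_u = 1/1.04·[0.4000·50.0000 + 0.6000·15.0000] = 27.8846
Node d (S = 72): V_d = 1/1.04·[0.4000·15.0000 + 0.6000·0.0000] = 5.7692
Node 0 (S = 80): V_0 = 1/1.04·[0.4000·27.8846 + 0.6000·5.7692] = 14.0533

€14.05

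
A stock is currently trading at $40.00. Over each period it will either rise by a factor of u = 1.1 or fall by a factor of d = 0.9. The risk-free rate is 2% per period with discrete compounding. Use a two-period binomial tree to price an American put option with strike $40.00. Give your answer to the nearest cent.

Risk-neutral probability p = (1 + 0.02 − 0.9)/(1.1 − 0.9) = 0.1200/0.2000 = 0.6000
Terminal stock prices: S_uu = 48.4, S_ud = 39.6, S_dd = 32.4
Terminal payoffs (K − S): max(-8.4, 0) = 0, max(0.4, 0) = 0.4, max(7.6, 0) = 7.6
Node u (S = 44): continuation = 1/1.02·[0.6000·0.0000 + 0.4000·0.4000] = 0.1569; exercise value = 0.0000 ≤ continuation, so V_u = 0.1569
Node d (S = 36): continuation = 1/1.02·[0.6000·0.4000 + 0.4000·7.6000] = 3.2157; exercise value = 4.0000 > continuation, so V_d = 4.0000 (exercise)
Node 0 (S = 40): continuation = 1/1.02·[0.6000·0.1569 + 0.4000·4.0000] = 1.6609; exercise value = 0.0000 ≤ continuation, so V_0 = 1.6609

$1.66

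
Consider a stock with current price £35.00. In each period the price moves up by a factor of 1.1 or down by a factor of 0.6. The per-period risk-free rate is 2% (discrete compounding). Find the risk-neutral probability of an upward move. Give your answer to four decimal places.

Risk-neutral probability p = (1 + 0.02 − 0.6)/(1.1 − 0.6) = 0.4200/0.5000 = 0.8400

p = 0.8400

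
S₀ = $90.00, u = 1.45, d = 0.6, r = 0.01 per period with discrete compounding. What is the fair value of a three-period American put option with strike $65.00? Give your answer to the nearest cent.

$13.08

Risk-neutral probability p = (1 + 0.01 − 0.6)/(1.45 − 0.6) = 0.4100/0.8500 = 0.4824
Terminal stock prices: S_uuu = 274.4, S_uud = 113.5, S_udd = 46.98, S_ddd = 19.44
Terminal payoffs (K − S): max(-209.4, 0) = 0, max(-48.53, 0) = 0, max(18.02, 0) = 18.02, max(45.56, 0) = 45.56
Node uu (S = 189.2): continuation = 1/1.01·[0.4824·0.0000 + 0.5176·0.0000] = 0.0000; exercise value = 0.0000 ≤ continuation, so V_uu = 0.0000
Node ud (S = 78.3): continuation = 1/1.01·[0.4824·0.0000 + 0.5176·18.0200] = 9.2356; exercise value = 0.0000 ≤ continuation, so V_ud = 9.2356
Node dd (S = 32.4): continuation = 1/1.01·[0.4824·18.0200 + 0.5176·45.5600] = 31.9564; exercise value = 32.6000 > continuation, so V_dd = 32.6000 (exercise)
Node u (S = 130.5): continuation = 1/1.01·[0.4824·0.0000 + 0.5176·9.2356] = 4.7335; exercise value = 0.0000 ≤ continuation, so V_u = 4.7335
Node d (S = 54): continuation = 1/1.01·[0.4824·9.2356 + 0.5176·32.6000] = 21.1189; exercise value = 11.0000 ≤ continuation, so V_d = 21.1189
Node 0 (S = 90): continuation = 1/1.01·[0.4824·4.7335 + 0.5176·21.1189] = 13.0845; exercise value = 0.0000 ≤ continuation, so V_0 = 13.0845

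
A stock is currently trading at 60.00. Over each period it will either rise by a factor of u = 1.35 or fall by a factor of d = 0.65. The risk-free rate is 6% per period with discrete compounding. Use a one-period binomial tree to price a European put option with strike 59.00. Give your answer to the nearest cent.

7.82

Risk-neutral probability p = (1 + 0.06 − 0.65)/(1.35 − 0.65) = 0.4100/0.7000 = 0.5857
Terminal stock prices: S_u = 81, S_d = 39
Terminal payoffs (K − S): max(-22, 0) = 0, max(20, 0) = 20
Node 0 (S = 60): V_0 = 1/1.06·[0.5857·0.0000 + 0.4143·20.0000] = 7.8167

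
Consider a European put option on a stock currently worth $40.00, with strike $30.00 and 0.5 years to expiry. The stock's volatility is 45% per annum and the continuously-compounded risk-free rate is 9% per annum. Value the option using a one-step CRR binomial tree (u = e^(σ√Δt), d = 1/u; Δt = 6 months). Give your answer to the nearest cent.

$0.44

CRR parameters: u = e^(σ√Δt) = e^(0.45·√0.5) = 1.3746, d = 1/u = 0.7275
Per-period rate: rΔt = 0.09·0.5 = 0.045, so R = e^0.045 = 1.0460
Risk-neutral probability p = (e^0.045 − 0.7275)/(1.3746 − 0.7275) = 0.3186/0.6472 = 0.4922
Terminal stock prices: S_u = 54.99, S_d = 29.1
Terminal payoffs (K − S): max(-24.99, 0) = 0, max(0.9017, 0) = 0.9017
Node 0 (S = 40): V_0 = e^(−0.045)·[0.4922·0.0000 + 0.5078·0.9017] = 0.4377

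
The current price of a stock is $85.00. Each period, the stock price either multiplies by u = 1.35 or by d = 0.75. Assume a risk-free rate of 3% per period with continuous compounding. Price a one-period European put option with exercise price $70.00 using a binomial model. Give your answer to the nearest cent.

$3.23

Risk-neutral probability p = (e^0.03 − 0.75)/(1.35 − 0.75) = 0.2805/0.6000 = 0.4674
Terminal stock prices: S_u = 114.8, S_d = 63.75
Terminal payoffs (K − S): max(-44.75, 0) = 0, max(6.25, 0) = 6.25
Node 0 (S = 85): V_0 = e^(−0.03)·[0.4674·0.0000 + 0.5326·6.2500] = 3.2302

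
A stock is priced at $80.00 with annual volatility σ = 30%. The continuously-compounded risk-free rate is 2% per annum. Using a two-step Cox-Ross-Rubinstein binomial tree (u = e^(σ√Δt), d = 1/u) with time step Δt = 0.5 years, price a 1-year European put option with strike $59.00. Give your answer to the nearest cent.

$1.83

CRR parameters: u = e^(σ√Δt) = e^(0.3·√0.5) = 1.2363, d = 1/u = 0.8089
Per-period rate: rΔt = 0.02·0.5 = 0.01, so R = e^0.01 = 1.0101
Risk-neutral probability p = (e^0.01 − 0.8089)/(1.2363 − 0.8089) = 0.2012/0.4275 = 0.4707
Terminal stock prices: S_uu = 122.3, S_ud = 80, S_dd = 52.34
Terminal payoffs (K − S): max(-63.28, 0) = 0, max(-21, 0) = 0, max(6.66, 0) = 6.66
Node u (S = 98.9): V_u = e^(−0.01)·[0.4707·0.0000 + 0.5293·0.0000] = 0.0000
Node d (S = 64.71): V_d = e^(−0.01)·[0.4707·0.0000 + 0.5293·6.6599] = 3.4902
Node 0 (S = 80): V_0 = e^(−0.01)·[0.4707·0.0000 + 0.5293·3.4902] = 1.8290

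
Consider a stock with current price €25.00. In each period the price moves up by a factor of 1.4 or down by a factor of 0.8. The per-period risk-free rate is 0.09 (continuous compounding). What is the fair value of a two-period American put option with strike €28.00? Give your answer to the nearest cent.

€3.73

Risk-neutral probability p = (e^0.09 − 0.8)/(1.4 − 0.8) = 0.2942/0.6000 = 0.4903
Terminal stock prices: S_uu = 49, S_ud = 28, S_dd = 16
Terminal payoffs (K − S): max(-21, 0) = 0, max(0, 0) = 0, max(12, 0) = 12
Node u (S = 35): continuation = e^(−0.09)·[0.4903·0.0000 + 0.5097·0.0000] = 0.0000; exercise value = 0.0000 ≤ continuation, so V_u = 0.0000
Node d (S = 20): continuation = e^(−0.09)·[0.4903·0.0000 + 0.5097·12.0000] = 5.5901; exercise value = 8.0000 > continuation, so V_d = 8.0000 (exercise)
Node 0 (S = 25): continuation = e^(−0.09)·[0.4903·0.0000 + 0.5097·8.0000] = 3.7267; exercise value = 3.0000 ≤ continuation, so V_0 = 3.7267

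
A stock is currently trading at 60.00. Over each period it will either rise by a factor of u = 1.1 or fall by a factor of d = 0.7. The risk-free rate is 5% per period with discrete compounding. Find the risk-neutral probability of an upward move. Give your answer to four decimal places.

p = 0.8750

Risk-neutral probability p = (1 + 0.05 − 0.7)/(1.1 − 0.7) = 0.3500/0.4000 = 0.8750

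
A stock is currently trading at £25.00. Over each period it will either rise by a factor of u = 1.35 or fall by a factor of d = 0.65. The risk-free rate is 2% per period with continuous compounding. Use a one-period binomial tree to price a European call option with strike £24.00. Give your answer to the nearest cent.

Risk-neutral probability p = (e^0.02 − 0.65)/(1.35 − 0.65) = 0.3702/0.7000 = 0.5289
Terminal stock prices: S_u = 33.75, S_d = 16.25
Terminal payoffs (S − K): max(9.75, 0) = 9.75, max(-7.75, 0) = 0
Node 0 (S = 25): V_0 = e^(−0.02)·[0.5289·9.7500 + 0.4711·0.0000] = 5.0543

£5.05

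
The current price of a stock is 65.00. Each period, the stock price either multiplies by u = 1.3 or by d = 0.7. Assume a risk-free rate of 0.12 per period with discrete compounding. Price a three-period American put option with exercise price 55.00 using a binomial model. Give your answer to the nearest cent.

Risk-neutral probability p = (1 + 0.12 − 0.7)/(1.3 − 0.7) = 0.4200/0.6000 = 0.7000
Terminal stock prices: S_uuu = 142.8, S_uud = 76.89, S_udd = 41.4, S_ddd = 22.29
Terminal payoffs (K − S): max(-87.81, 0) = 0, max(-21.89, 0) = 0, max(13.6, 0) = 13.6, max(32.71, 0) = 32.71
Node uu (S = 109.9): continuation = 1/1.12·[0.7000·0.0000 + 0.3000·0.0000] = 0.0000; exercise value = 0.0000 ≤ continuation, so V_uu = 0.0000
Node ud (S = 59.15): continuation = 1/1.12·[0.7000·0.0000 + 0.3000·13.5950] = 3.6415; exercise value = 0.0000 ≤ continuation, so V_ud = 3.6415
Node dd (S = 31.85): continuation = 1/1.12·[0.7000·13.5950 + 0.3000·32.7050] = 17.2571; exercise value = 23.1500 > continuation, so V_dd = 23.1500 (exercise)
Node u (S = 84.5): continuation = 1/1.12·[0.7000·0.0000 + 0.3000·3.6415] = 0.9754; exercise value = 0.0000 ≤ continuation, so V_u = 0.9754
Node d (S = 45.5): continuation = 1/1.12·[0.7000·3.6415 + 0.3000·23.1500] = 8.4768; exercise value = 9.5000 > continuation, so V_d = 9.5000 (exercise)
Node 0 (S = 65): continuation = 1/1.12·[0.7000·0.9754 + 0.3000·9.5000] = 3.1543; exercise value = 0.0000 ≤ continuation, so V_0 = 3.1543

3.15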